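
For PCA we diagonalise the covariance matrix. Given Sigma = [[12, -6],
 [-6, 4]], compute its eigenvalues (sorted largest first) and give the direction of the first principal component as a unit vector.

Step 1 — characteristic polynomial of 2×2 Sigma:
  det(Sigma - λI) = λ² - trace · λ + det = 0.
  trace = 12 + 4 = 16, det = 12·4 - (-6)² = 12.
Step 2 — discriminant:
  Δ = trace² - 4·det = 256 - 48 = 208.
Step 3 — eigenvalues:
  λ = (trace ± √Δ)/2 = (16 ± 14.4222)/2,
  λ_1 = 15.2111,  λ_2 = 0.7889.

Step 4 — unit eigenvector for λ_1: solve (Sigma - λ_1 I)v = 0. First row:
  (12 - 15.2111)·v_x + (-6)·v_y = 0, i.e. (-3.2111)·v_x + (-6)·v_y = 0,
  so v ∝ (b, λ_1 - a) = (-6, 3.2111); multiply by -1 so the first entry is positive: u = (6, -3.2111).
  ||u|| = √((6)² + (-3.2111)²) = √(46.3112) ≈ 6.8052,
  v_1 = u/||u|| ≈ (0.8817, -0.4719) (||v_1|| = 1).

λ_1 = 15.2111,  λ_2 = 0.7889;  v_1 ≈ (0.8817, -0.4719)


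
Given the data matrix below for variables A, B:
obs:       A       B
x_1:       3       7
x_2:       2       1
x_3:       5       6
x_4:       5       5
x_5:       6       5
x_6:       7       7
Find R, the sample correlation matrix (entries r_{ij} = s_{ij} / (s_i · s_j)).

Step 1 — column means:
  mean(A) = (3 + 2 + 5 + 5 + 6 + 7) / 6 = 28/6 = 4.6667
  mean(B) = (7 + 1 + 6 + 5 + 5 + 7) / 6 = 31/6 = 5.1667

Step 2 — sample variances and covariances s[i,j] = (1/(n-1)) · Σ_k (x_{k,i} - mean_i) · (x_{k,j} - mean_j), with n-1 = 5:
  s[A,A] = ((-1.6667)·(-1.6667) + (-2.6667)·(-2.6667) + (0.3333)·(0.3333) + (0.3333)·(0.3333) + (1.3333)·(1.3333) + (2.3333)·(2.3333)) / 5 = 17.3333/5 = 3.4667
  s[A,B] = ((-1.6667)·(1.8333) + (-2.6667)·(-4.1667) + (0.3333)·(0.8333) + (0.3333)·(-0.1667) + (1.3333)·(-0.1667) + (2.3333)·(1.8333)) / 5 = 12.3333/5 = 2.4667
  s[B,B] = ((1.8333)·(1.8333) + (-4.1667)·(-4.1667) + (0.8333)·(0.8333) + (-0.1667)·(-0.1667) + (-0.1667)·(-0.1667) + (1.8333)·(1.8333)) / 5 = 24.8333/5 = 4.9667
  Sample standard deviations s_i = √(s[i,i]):
  s(A) = √(3.4667) = 1.8619
  s(B) = √(4.9667) = 2.2286

Step 3 — r_{ij} = s_{ij} / (s_i · s_j):
  r[A,A] = 1 (diagonal).
  r[A,B] = 2.4667 / (1.8619 · 2.2286) = 2.4667 / 4.1494 = 0.5945
  r[B,B] = 1 (diagonal).

R is symmetric with unit diagonal. Assembling:

R = [[1, 0.5945],
 [0.5945, 1]]


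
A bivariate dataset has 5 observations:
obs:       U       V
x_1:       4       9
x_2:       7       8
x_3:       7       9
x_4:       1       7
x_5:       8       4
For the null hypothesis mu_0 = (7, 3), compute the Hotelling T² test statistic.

Step 1 — sample mean vector:
  mean(U) = (4 + 7 + 7 + 1 + 8) / 5 = 27/5 = 5.4
  mean(V) = (9 + 8 + 9 + 7 + 4) / 5 = 37/5 = 7.4
  x̄ = (5.4, 7.4),  deviation x̄ - mu_0 = (5.4, 7.4) - (7, 3) = (-1.6, 4.4).

Step 2 — sample covariance matrix, S[i,j] = (1/(n-1)) · Σ_k (x_{k,i} - mean_i) · (x_{k,j} - mean_j), divisor n-1 = 4:
  S[U,U] = ((-1.4)·(-1.4) + (1.6)·(1.6) + (1.6)·(1.6) + (-4.4)·(-4.4) + (2.6)·(2.6)) / 4 = 33.2/4 = 8.3
  S[U,V] = ((-1.4)·(1.6) + (1.6)·(0.6) + (1.6)·(1.6) + (-4.4)·(-0.4) + (2.6)·(-3.4)) / 4 = -5.8/4 = -1.45
  S[V,V] = ((1.6)·(1.6) + (0.6)·(0.6) + (1.6)·(1.6) + (-0.4)·(-0.4) + (-3.4)·(-3.4)) / 4 = 17.2/4 = 4.3
  S = [[8.3, -1.45],
 [-1.45, 4.3]].

Step 3 — invert S. det(S) = 8.3·4.3 - (-1.45)² = 33.5875.
  S^{-1} = (1/det) · [[d, -b], [-b, a]] = [[0.128, 0.0432],
 [0.0432, 0.2471]].

Step 4 — quadratic form (x̄ - mu_0)^T · S^{-1} · (x̄ - mu_0):
  S^{-1} · (x̄ - mu_0) = (-0.0149, 1.0182),
  (x̄ - mu_0)^T · [...] = (-1.6)·(-0.0149) + (4.4)·(1.0182) = 4.5041.

Step 5 — scale by n: T² = 5 · 4.5041 = 22.5203.

T² ≈ 22.5203


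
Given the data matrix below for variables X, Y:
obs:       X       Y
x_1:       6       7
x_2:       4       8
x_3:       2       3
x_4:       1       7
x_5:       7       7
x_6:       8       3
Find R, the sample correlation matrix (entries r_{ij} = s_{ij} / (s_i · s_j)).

Step 1 — column means:
  mean(X) = (6 + 4 + 2 + 1 + 7 + 8) / 6 = 28/6 = 4.6667
  mean(Y) = (7 + 8 + 3 + 7 + 7 + 3) / 6 = 35/6 = 5.8333

Step 2 — sample variances and covariances s[i,j] = (1/(n-1)) · Σ_k (x_{k,i} - mean_i) · (x_{k,j} - mean_j), with n-1 = 5:
  s[X,X] = ((1.3333)·(1.3333) + (-0.6667)·(-0.6667) + (-2.6667)·(-2.6667) + (-3.6667)·(-3.6667) + (2.3333)·(2.3333) + (3.3333)·(3.3333)) / 5 = 39.3333/5 = 7.8667
  s[X,Y] = ((1.3333)·(1.1667) + (-0.6667)·(2.1667) + (-2.6667)·(-2.8333) + (-3.6667)·(1.1667) + (2.3333)·(1.1667) + (3.3333)·(-2.8333)) / 5 = -3.3333/5 = -0.6667
  s[Y,Y] = ((1.1667)·(1.1667) + (2.1667)·(2.1667) + (-2.8333)·(-2.8333) + (1.1667)·(1.1667) + (1.1667)·(1.1667) + (-2.8333)·(-2.8333)) / 5 = 24.8333/5 = 4.9667
  Sample standard deviations s_i = √(s[i,i]):
  s(X) = √(7.8667) = 2.8048
  s(Y) = √(4.9667) = 2.2286

Step 3 — r_{ij} = s_{ij} / (s_i · s_j):
  r[X,X] = 1 (diagonal).
  r[X,Y] = -0.6667 / (2.8048 · 2.2286) = -0.6667 / 6.2507 = -0.1067
  r[Y,Y] = 1 (diagonal).

R is symmetric with unit diagonal. Assembling:

R = [[1, -0.1067],
 [-0.1067, 1]]


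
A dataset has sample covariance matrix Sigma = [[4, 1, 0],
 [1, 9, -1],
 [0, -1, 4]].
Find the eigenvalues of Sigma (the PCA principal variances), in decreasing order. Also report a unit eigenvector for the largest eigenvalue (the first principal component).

Step 1 — characteristic polynomial p(λ) = det(λI - Sigma) = λ³ - tr·λ² + c_1·λ - det, where tr = trace, c_1 = sum of the principal 2×2 minors, det = det(Sigma):
  tr = 4 + 9 + 4 = 17,
  c_1 = (4·9 - (1)²) + (4·4 - (0)²) + (9·4 - (-1)²) = 35 + 16 + 35 = 86,
  det = 4·(9·4 - (-1)²) - (1)·((1)·4 - (-1)·(0)) + (0)·((1)·(-1) - 9·(0)) = 4·(35) - (1)·(4) + (0)·(-1) = 136.
  So p(λ) = λ³ - 17λ² + 86λ - 136.
Step 2 — look for an integer root (rational root theorem: any rational root is an integer divisor of 136). Testing λ = 4:
  p(4) = 64 - 272 + 344 - 136 = 0  ✓
  Dividing out (λ - 4): p(λ) = (λ - 4)(λ² - 13λ + 34).
Step 3 — remaining eigenvalues from the quadratic λ² - 13λ + 34 = 0:
  Δ = 13² - 4·34 = 169 - 136 = 33,  λ = (13 ± √33)/2 = (13 ± 5.7446)/2 ≈ 9.3723 or 3.6277.
  Sorted: λ_1 = 9.3723,  λ_2 = 4,  λ_3 = 3.6277  (check: sum = 17 = tr ✓).

Step 4 — unit eigenvector for λ_1 ≈ 9.3723: v spans the null space of (Sigma - λ_1 I), whose rows are
  r_1 = (-5.3723, 1, 0),  r_2 = (1, -0.3723, -1),  r_3 = (0, -1, -5.3723).
  v is orthogonal to every row, so take v ∝ r_1 × r_2 = ((1)·(-1) - (0)·(-0.3723), (0)·(1) - (-5.3723)·(-1), (-5.3723)·(-0.3723) - (1)·(1)) ≈ (-1, -5.3723, 1).
  Rescale (multiply by -1 so the first nonzero entry is positive): u = (1, 5.3723, -1).
  ||u|| = √((1)² + (5.3723)² + (-1)²) = √(30.8614) ≈ 5.5553,  v_1 = u/||u|| ≈ (0.18, 0.9671, -0.18) (||v_1|| = 1).

λ_1 = 9.3723,  λ_2 = 4,  λ_3 = 3.6277;  v_1 ≈ (0.18, 0.9671, -0.18)


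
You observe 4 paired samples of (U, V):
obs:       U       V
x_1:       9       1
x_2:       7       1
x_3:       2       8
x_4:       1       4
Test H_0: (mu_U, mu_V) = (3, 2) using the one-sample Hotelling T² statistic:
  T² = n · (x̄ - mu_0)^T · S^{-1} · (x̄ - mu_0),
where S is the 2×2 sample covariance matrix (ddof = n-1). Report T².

Step 1 — sample mean vector:
  mean(U) = (9 + 7 + 2 + 1) / 4 = 19/4 = 4.75
  mean(V) = (1 + 1 + 8 + 4) / 4 = 14/4 = 3.5
  x̄ = (4.75, 3.5),  deviation x̄ - mu_0 = (4.75, 3.5) - (3, 2) = (1.75, 1.5).

Step 2 — sample covariance matrix, S[i,j] = (1/(n-1)) · Σ_k (x_{k,i} - mean_i) · (x_{k,j} - mean_j), divisor n-1 = 3:
  S[U,U] = ((4.25)·(4.25) + (2.25)·(2.25) + (-2.75)·(-2.75) + (-3.75)·(-3.75)) / 3 = 44.75/3 = 14.9167
  S[U,V] = ((4.25)·(-2.5) + (2.25)·(-2.5) + (-2.75)·(4.5) + (-3.75)·(0.5)) / 3 = -30.5/3 = -10.1667
  S[V,V] = ((-2.5)·(-2.5) + (-2.5)·(-2.5) + (4.5)·(4.5) + (0.5)·(0.5)) / 3 = 33/3 = 11
  S = [[14.9167, -10.1667],
 [-10.1667, 11]].

Step 3 — invert S. det(S) = 14.9167·11 - (-10.1667)² = 60.7222.
  S^{-1} = (1/det) · [[d, -b], [-b, a]] = [[0.1812, 0.1674],
 [0.1674, 0.2457]].

Step 4 — quadratic form (x̄ - mu_0)^T · S^{-1} · (x̄ - mu_0):
  S^{-1} · (x̄ - mu_0) = (0.5682, 0.6615),
  (x̄ - mu_0)^T · [...] = (1.75)·(0.5682) + (1.5)·(0.6615) = 1.9865.

Step 5 — scale by n: T² = 4 · 1.9865 = 7.946.

T² ≈ 7.946


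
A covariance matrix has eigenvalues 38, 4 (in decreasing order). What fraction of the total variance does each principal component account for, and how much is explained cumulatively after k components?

Step 1 — total variance = trace(Sigma) = Σ λ_i = 38 + 4 = 42.

Step 2 — fraction explained by component i = λ_i / Σ λ:
  PC1: 38/42 = 0.9048
  PC2: 4/42 = 0.0952

Step 3 — cumulative fraction after k components = (λ_1 + ... + λ_k) / Σ λ:
  k = 1: 38/42 = 0.9048
  k = 2: (38 + 4)/42 = 42/42 = 1

Summary (fraction, with percent):

explained: PC1 0.9048 (90.48%), PC2 0.0952 (9.52%);  cumulative: 0.9048, 1


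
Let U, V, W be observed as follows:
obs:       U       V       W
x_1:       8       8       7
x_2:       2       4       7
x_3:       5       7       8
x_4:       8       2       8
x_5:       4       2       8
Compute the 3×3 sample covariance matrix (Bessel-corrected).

Step 1 — column means:
  mean(U) = (8 + 2 + 5 + 8 + 4) / 5 = 27/5 = 5.4
  mean(V) = (8 + 4 + 7 + 2 + 2) / 5 = 23/5 = 4.6
  mean(W) = (7 + 7 + 8 + 8 + 8) / 5 = 38/5 = 7.6

Step 2 — sample covariance S[i,j] = (1/(n-1)) · Σ_k (x_{k,i} - mean_i) · (x_{k,j} - mean_j), with n-1 = 4.
  S[U,U] = ((2.6)·(2.6) + (-3.4)·(-3.4) + (-0.4)·(-0.4) + (2.6)·(2.6) + (-1.4)·(-1.4)) / 4 = 27.2/4 = 6.8
  S[U,V] = ((2.6)·(3.4) + (-3.4)·(-0.6) + (-0.4)·(2.4) + (2.6)·(-2.6) + (-1.4)·(-2.6)) / 4 = 6.8/4 = 1.7
  S[U,W] = ((2.6)·(-0.6) + (-3.4)·(-0.6) + (-0.4)·(0.4) + (2.6)·(0.4) + (-1.4)·(0.4)) / 4 = 0.8/4 = 0.2
  S[V,V] = ((3.4)·(3.4) + (-0.6)·(-0.6) + (2.4)·(2.4) + (-2.6)·(-2.6) + (-2.6)·(-2.6)) / 4 = 31.2/4 = 7.8
  S[V,W] = ((3.4)·(-0.6) + (-0.6)·(-0.6) + (2.4)·(0.4) + (-2.6)·(0.4) + (-2.6)·(0.4)) / 4 = -2.8/4 = -0.7
  S[W,W] = ((-0.6)·(-0.6) + (-0.6)·(-0.6) + (0.4)·(0.4) + (0.4)·(0.4) + (0.4)·(0.4)) / 4 = 1.2/4 = 0.3

S is symmetric (S[j,i] = S[i,j]). Assembling:

S = [[6.8, 1.7, 0.2],
 [1.7, 7.8, -0.7],
 [0.2, -0.7, 0.3]]


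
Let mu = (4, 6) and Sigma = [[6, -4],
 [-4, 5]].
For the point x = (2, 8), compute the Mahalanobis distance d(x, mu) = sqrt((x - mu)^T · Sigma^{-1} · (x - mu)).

Step 1 — centre the observation: (x - mu) = (-2, 2).

Step 2 — invert Sigma. det(Sigma) = 6·5 - (-4)² = 14.
  Sigma^{-1} = (1/det) · [[d, -b], [-b, a]] = [[0.3571, 0.2857],
 [0.2857, 0.4286]].

Step 3 — form the quadratic (x - mu)^T · Sigma^{-1} · (x - mu):
  Sigma^{-1} · (x - mu) = (-0.1429, 0.2857).
  (x - mu)^T · [Sigma^{-1} · (x - mu)] = (-2)·(-0.1429) + (2)·(0.2857) = 0.8571.

Step 4 — take square root: d = √(0.8571) ≈ 0.9258.

d(x, mu) = √(0.8571) ≈ 0.9258


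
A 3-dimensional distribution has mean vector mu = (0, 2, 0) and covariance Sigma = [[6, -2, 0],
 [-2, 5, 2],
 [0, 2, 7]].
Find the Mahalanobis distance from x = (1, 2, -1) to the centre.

Step 1 — centre the observation: (x - mu) = (1, 0, -1).

Step 2 — invert Sigma (cofactor / det for 3×3, or solve directly):
  Sigma^{-1} = [[0.1962, 0.0886, -0.0253],
 [0.0886, 0.2658, -0.0759],
 [-0.0253, -0.0759, 0.1646]].

Step 3 — form the quadratic (x - mu)^T · Sigma^{-1} · (x - mu):
  Sigma^{-1} · (x - mu) = (0.2215, 0.1646, -0.1899).
  (x - mu)^T · [Sigma^{-1} · (x - mu)] = (1)·(0.2215) + (0)·(0.1646) + (-1)·(-0.1899) = 0.4114.

Step 4 — take square root: d = √(0.4114) ≈ 0.6414.

d(x, mu) = √(0.4114) ≈ 0.6414


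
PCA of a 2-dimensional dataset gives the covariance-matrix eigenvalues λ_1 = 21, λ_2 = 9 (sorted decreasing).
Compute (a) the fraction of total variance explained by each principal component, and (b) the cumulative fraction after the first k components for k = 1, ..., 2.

Step 1 — total variance = trace(Sigma) = Σ λ_i = 21 + 9 = 30.

Step 2 — fraction explained by component i = λ_i / Σ λ:
  PC1: 21/30 = 0.7
  PC2: 9/30 = 0.3

Step 3 — cumulative fraction after k components = (λ_1 + ... + λ_k) / Σ λ:
  k = 1: 21/30 = 0.7
  k = 2: (21 + 9)/30 = 30/30 = 1

Summary (fraction, with percent):

explained: PC1 0.7 (70%), PC2 0.3 (30%);  cumulative: 0.7, 1


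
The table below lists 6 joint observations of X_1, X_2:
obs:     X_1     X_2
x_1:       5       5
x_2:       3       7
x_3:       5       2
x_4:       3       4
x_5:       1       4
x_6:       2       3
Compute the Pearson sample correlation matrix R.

Step 1 — column means:
  mean(X_1) = (5 + 3 + 5 + 3 + 1 + 2) / 6 = 19/6 = 3.1667
  mean(X_2) = (5 + 7 + 2 + 4 + 4 + 3) / 6 = 25/6 = 4.1667

Step 2 — sample variances and covariances s[i,j] = (1/(n-1)) · Σ_k (x_{k,i} - mean_i) · (x_{k,j} - mean_j), with n-1 = 5:
  s[X_1,X_1] = ((1.8333)·(1.8333) + (-0.1667)·(-0.1667) + (1.8333)·(1.8333) + (-0.1667)·(-0.1667) + (-2.1667)·(-2.1667) + (-1.1667)·(-1.1667)) / 5 = 12.8333/5 = 2.5667
  s[X_1,X_2] = ((1.8333)·(0.8333) + (-0.1667)·(2.8333) + (1.8333)·(-2.1667) + (-0.1667)·(-0.1667) + (-2.1667)·(-0.1667) + (-1.1667)·(-1.1667)) / 5 = -1.1667/5 = -0.2333
  s[X_2,X_2] = ((0.8333)·(0.8333) + (2.8333)·(2.8333) + (-2.1667)·(-2.1667) + (-0.1667)·(-0.1667) + (-0.1667)·(-0.1667) + (-1.1667)·(-1.1667)) / 5 = 14.8333/5 = 2.9667
  Sample standard deviations s_i = √(s[i,i]):
  s(X_1) = √(2.5667) = 1.6021
  s(X_2) = √(2.9667) = 1.7224

Step 3 — r_{ij} = s_{ij} / (s_i · s_j):
  r[X_1,X_1] = 1 (diagonal).
  r[X_1,X_2] = -0.2333 / (1.6021 · 1.7224) = -0.2333 / 2.7594 = -0.0846
  r[X_2,X_2] = 1 (diagonal).

R is symmetric with unit diagonal. Assembling:

R = [[1, -0.0846],
 [-0.0846, 1]]


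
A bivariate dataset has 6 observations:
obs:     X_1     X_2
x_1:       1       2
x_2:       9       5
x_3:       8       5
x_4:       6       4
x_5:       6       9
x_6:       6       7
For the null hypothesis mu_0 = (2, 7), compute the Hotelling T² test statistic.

Step 1 — sample mean vector:
  mean(X_1) = (1 + 9 + 8 + 6 + 6 + 6) / 6 = 36/6 = 6
  mean(X_2) = (2 + 5 + 5 + 4 + 9 + 7) / 6 = 32/6 = 5.3333
  x̄ = (6, 5.3333),  deviation x̄ - mu_0 = (6, 5.3333) - (2, 7) = (4, -1.6667).

Step 2 — sample covariance matrix, S[i,j] = (1/(n-1)) · Σ_k (x_{k,i} - mean_i) · (x_{k,j} - mean_j), divisor n-1 = 5:
  S[X_1,X_1] = ((-5)·(-5) + (3)·(3) + (2)·(2) + (0)·(0) + (0)·(0) + (0)·(0)) / 5 = 38/5 = 7.6
  S[X_1,X_2] = ((-5)·(-3.3333) + (3)·(-0.3333) + (2)·(-0.3333) + (0)·(-1.3333) + (0)·(3.6667) + (0)·(1.6667)) / 5 = 15/5 = 3
  S[X_2,X_2] = ((-3.3333)·(-3.3333) + (-0.3333)·(-0.3333) + (-0.3333)·(-0.3333) + (-1.3333)·(-1.3333) + (3.6667)·(3.6667) + (1.6667)·(1.6667)) / 5 = 29.3333/5 = 5.8667
  S = [[7.6, 3],
 [3, 5.8667]].

Step 3 — invert S. det(S) = 7.6·5.8667 - (3)² = 35.5867.
  S^{-1} = (1/det) · [[d, -b], [-b, a]] = [[0.1649, -0.0843],
 [-0.0843, 0.2136]].

Step 4 — quadratic form (x̄ - mu_0)^T · S^{-1} · (x̄ - mu_0):
  S^{-1} · (x̄ - mu_0) = (0.7999, -0.6931),
  (x̄ - mu_0)^T · [...] = (4)·(0.7999) + (-1.6667)·(-0.6931) = 4.3549.

Step 5 — scale by n: T² = 6 · 4.3549 = 26.1296.

T² ≈ 26.1296


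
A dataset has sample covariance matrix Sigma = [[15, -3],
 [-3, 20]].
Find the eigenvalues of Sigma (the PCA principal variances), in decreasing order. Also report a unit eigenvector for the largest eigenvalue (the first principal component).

Step 1 — characteristic polynomial of 2×2 Sigma:
  det(Sigma - λI) = λ² - trace · λ + det = 0.
  trace = 15 + 20 = 35, det = 15·20 - (-3)² = 291.
Step 2 — discriminant:
  Δ = trace² - 4·det = 1225 - 1164 = 61.
Step 3 — eigenvalues:
  λ = (trace ± √Δ)/2 = (35 ± 7.8102)/2,
  λ_1 = 21.4051,  λ_2 = 13.5949.

Step 4 — unit eigenvector for λ_1: solve (Sigma - λ_1 I)v = 0. First row:
  (15 - 21.4051)·v_x + (-3)·v_y = 0, i.e. (-6.4051)·v_x + (-3)·v_y = 0,
  so v ∝ (b, λ_1 - a) = (-3, 6.4051); multiply by -1 so the first entry is positive: u = (3, -6.4051).
  ||u|| = √((3)² + (-6.4051)²) = √(50.0256) ≈ 7.0729,
  v_1 = u/||u|| ≈ (0.4242, -0.9056) (||v_1|| = 1).

λ_1 = 21.4051,  λ_2 = 13.5949;  v_1 ≈ (0.4242, -0.9056)


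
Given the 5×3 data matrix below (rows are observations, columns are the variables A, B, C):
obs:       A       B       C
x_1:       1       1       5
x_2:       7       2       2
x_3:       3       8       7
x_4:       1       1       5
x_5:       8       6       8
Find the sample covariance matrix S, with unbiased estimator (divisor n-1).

Step 1 — column means:
  mean(A) = (1 + 7 + 3 + 1 + 8) / 5 = 20/5 = 4
  mean(B) = (1 + 2 + 8 + 1 + 6) / 5 = 18/5 = 3.6
  mean(C) = (5 + 2 + 7 + 5 + 8) / 5 = 27/5 = 5.4

Step 2 — sample covariance S[i,j] = (1/(n-1)) · Σ_k (x_{k,i} - mean_i) · (x_{k,j} - mean_j), with n-1 = 4.
  S[A,A] = ((-3)·(-3) + (3)·(3) + (-1)·(-1) + (-3)·(-3) + (4)·(4)) / 4 = 44/4 = 11
  S[A,B] = ((-3)·(-2.6) + (3)·(-1.6) + (-1)·(4.4) + (-3)·(-2.6) + (4)·(2.4)) / 4 = 16/4 = 4
  S[A,C] = ((-3)·(-0.4) + (3)·(-3.4) + (-1)·(1.6) + (-3)·(-0.4) + (4)·(2.6)) / 4 = 1/4 = 0.25
  S[B,B] = ((-2.6)·(-2.6) + (-1.6)·(-1.6) + (4.4)·(4.4) + (-2.6)·(-2.6) + (2.4)·(2.4)) / 4 = 41.2/4 = 10.3
  S[B,C] = ((-2.6)·(-0.4) + (-1.6)·(-3.4) + (4.4)·(1.6) + (-2.6)·(-0.4) + (2.4)·(2.6)) / 4 = 20.8/4 = 5.2
  S[C,C] = ((-0.4)·(-0.4) + (-3.4)·(-3.4) + (1.6)·(1.6) + (-0.4)·(-0.4) + (2.6)·(2.6)) / 4 = 21.2/4 = 5.3

S is symmetric (S[j,i] = S[i,j]). Assembling:

S = [[11, 4, 0.25],
 [4, 10.3, 5.2],
 [0.25, 5.2, 5.3]]


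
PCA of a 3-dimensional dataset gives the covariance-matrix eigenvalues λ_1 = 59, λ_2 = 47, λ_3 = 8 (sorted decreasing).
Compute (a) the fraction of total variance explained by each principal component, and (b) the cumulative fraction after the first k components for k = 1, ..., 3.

Step 1 — total variance = trace(Sigma) = Σ λ_i = 59 + 47 + 8 = 114.

Step 2 — fraction explained by component i = λ_i / Σ λ:
  PC1: 59/114 = 0.5175
  PC2: 47/114 = 0.4123
  PC3: 8/114 = 0.0702

Step 3 — cumulative fraction after k components = (λ_1 + ... + λ_k) / Σ λ:
  k = 1: 59/114 = 0.5175
  k = 2: (59 + 47)/114 = 106/114 = 0.9298
  k = 3: (59 + 47 + 8)/114 = 114/114 = 1

Summary (fraction, with percent):

explained: PC1 0.5175 (51.75%), PC2 0.4123 (41.23%), PC3 0.0702 (7.02%);  cumulative: 0.5175, 0.9298, 1


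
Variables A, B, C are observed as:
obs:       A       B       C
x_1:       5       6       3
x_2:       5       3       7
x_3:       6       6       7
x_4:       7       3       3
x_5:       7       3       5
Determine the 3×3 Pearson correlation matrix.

Step 1 — column means:
  mean(A) = (5 + 5 + 6 + 7 + 7) / 5 = 30/5 = 6
  mean(B) = (6 + 3 + 6 + 3 + 3) / 5 = 21/5 = 4.2
  mean(C) = (3 + 7 + 7 + 3 + 5) / 5 = 25/5 = 5

Step 2 — sample variances and covariances s[i,j] = (1/(n-1)) · Σ_k (x_{k,i} - mean_i) · (x_{k,j} - mean_j), with n-1 = 4:
  s[A,A] = ((-1)·(-1) + (-1)·(-1) + (0)·(0) + (1)·(1) + (1)·(1)) / 4 = 4/4 = 1
  s[A,B] = ((-1)·(1.8) + (-1)·(-1.2) + (0)·(1.8) + (1)·(-1.2) + (1)·(-1.2)) / 4 = -3/4 = -0.75
  s[A,C] = ((-1)·(-2) + (-1)·(2) + (0)·(2) + (1)·(-2) + (1)·(0)) / 4 = -2/4 = -0.5
  s[B,B] = ((1.8)·(1.8) + (-1.2)·(-1.2) + (1.8)·(1.8) + (-1.2)·(-1.2) + (-1.2)·(-1.2)) / 4 = 10.8/4 = 2.7
  s[B,C] = ((1.8)·(-2) + (-1.2)·(2) + (1.8)·(2) + (-1.2)·(-2) + (-1.2)·(0)) / 4 = 0/4 = 0
  s[C,C] = ((-2)·(-2) + (2)·(2) + (2)·(2) + (-2)·(-2) + (0)·(0)) / 4 = 16/4 = 4
  Sample standard deviations s_i = √(s[i,i]):
  s(A) = √(1) = 1
  s(B) = √(2.7) = 1.6432
  s(C) = √(4) = 2

Step 3 — r_{ij} = s_{ij} / (s_i · s_j):
  r[A,A] = 1 (diagonal).
  r[A,B] = -0.75 / (1 · 1.6432) = -0.75 / 1.6432 = -0.4564
  r[A,C] = -0.5 / (1 · 2) = -0.5 / 2 = -0.25
  r[B,B] = 1 (diagonal).
  r[B,C] = 0 / (1.6432 · 2) = 0 / 3.2863 = 0
  r[C,C] = 1 (diagonal).

R is symmetric with unit diagonal. Assembling:

R = [[1, -0.4564, -0.25],
 [-0.4564, 1, 0],
 [-0.25, 0, 1]]


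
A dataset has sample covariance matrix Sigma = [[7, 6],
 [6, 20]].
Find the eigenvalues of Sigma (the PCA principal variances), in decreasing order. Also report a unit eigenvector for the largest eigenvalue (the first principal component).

Step 1 — characteristic polynomial of 2×2 Sigma:
  det(Sigma - λI) = λ² - trace · λ + det = 0.
  trace = 7 + 20 = 27, det = 7·20 - (6)² = 104.
Step 2 — discriminant:
  Δ = trace² - 4·det = 729 - 416 = 313.
Step 3 — eigenvalues:
  λ = (trace ± √Δ)/2 = (27 ± 17.6918)/2,
  λ_1 = 22.3459,  λ_2 = 4.6541.

Step 4 — unit eigenvector for λ_1: solve (Sigma - λ_1 I)v = 0. First row:
  (7 - 22.3459)·v_x + (6)·v_y = 0, i.e. (-15.3459)·v_x + (6)·v_y = 0,
  so v ∝ (b, λ_1 - a) = (6, 15.3459) = u.
  ||u|| = √((6)² + (15.3459)²) = √(271.4967) ≈ 16.4772,
  v_1 = u/||u|| ≈ (0.3641, 0.9313) (||v_1|| = 1).

λ_1 = 22.3459,  λ_2 = 4.6541;  v_1 ≈ (0.3641, 0.9313)


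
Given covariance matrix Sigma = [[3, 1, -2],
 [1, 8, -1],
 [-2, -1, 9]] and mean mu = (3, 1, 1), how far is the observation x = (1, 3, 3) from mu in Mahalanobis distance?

Step 1 — centre the observation: (x - mu) = (-2, 2, 2).

Step 2 — invert Sigma (cofactor / det for 3×3, or solve directly):
  Sigma^{-1} = [[0.4034, -0.0398, 0.0852],
 [-0.0398, 0.1307, 0.0057],
 [0.0852, 0.0057, 0.1307]].

Step 3 — form the quadratic (x - mu)^T · Sigma^{-1} · (x - mu):
  Sigma^{-1} · (x - mu) = (-0.7159, 0.3523, 0.1023).
  (x - mu)^T · [Sigma^{-1} · (x - mu)] = (-2)·(-0.7159) + (2)·(0.3523) + (2)·(0.1023) = 2.3409.

Step 4 — take square root: d = √(2.3409) ≈ 1.53.

d(x, mu) = √(2.3409) ≈ 1.53


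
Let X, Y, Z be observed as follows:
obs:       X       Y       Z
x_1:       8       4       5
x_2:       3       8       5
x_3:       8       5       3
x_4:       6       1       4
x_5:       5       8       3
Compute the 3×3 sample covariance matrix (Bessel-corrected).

Step 1 — column means:
  mean(X) = (8 + 3 + 8 + 6 + 5) / 5 = 30/5 = 6
  mean(Y) = (4 + 8 + 5 + 1 + 8) / 5 = 26/5 = 5.2
  mean(Z) = (5 + 5 + 3 + 4 + 3) / 5 = 20/5 = 4

Step 2 — sample covariance S[i,j] = (1/(n-1)) · Σ_k (x_{k,i} - mean_i) · (x_{k,j} - mean_j), with n-1 = 4.
  S[X,X] = ((2)·(2) + (-3)·(-3) + (2)·(2) + (0)·(0) + (-1)·(-1)) / 4 = 18/4 = 4.5
  S[X,Y] = ((2)·(-1.2) + (-3)·(2.8) + (2)·(-0.2) + (0)·(-4.2) + (-1)·(2.8)) / 4 = -14/4 = -3.5
  S[X,Z] = ((2)·(1) + (-3)·(1) + (2)·(-1) + (0)·(0) + (-1)·(-1)) / 4 = -2/4 = -0.5
  S[Y,Y] = ((-1.2)·(-1.2) + (2.8)·(2.8) + (-0.2)·(-0.2) + (-4.2)·(-4.2) + (2.8)·(2.8)) / 4 = 34.8/4 = 8.7
  S[Y,Z] = ((-1.2)·(1) + (2.8)·(1) + (-0.2)·(-1) + (-4.2)·(0) + (2.8)·(-1)) / 4 = -1/4 = -0.25
  S[Z,Z] = ((1)·(1) + (1)·(1) + (-1)·(-1) + (0)·(0) + (-1)·(-1)) / 4 = 4/4 = 1

S is symmetric (S[j,i] = S[i,j]). Assembling:

S = [[4.5, -3.5, -0.5],
 [-3.5, 8.7, -0.25],
 [-0.5, -0.25, 1]]


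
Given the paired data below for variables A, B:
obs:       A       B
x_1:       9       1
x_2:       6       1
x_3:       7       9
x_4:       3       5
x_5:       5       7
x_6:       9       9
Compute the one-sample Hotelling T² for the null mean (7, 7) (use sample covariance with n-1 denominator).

Step 1 — sample mean vector:
  mean(A) = (9 + 6 + 7 + 3 + 5 + 9) / 6 = 39/6 = 6.5
  mean(B) = (1 + 1 + 9 + 5 + 7 + 9) / 6 = 32/6 = 5.3333
  x̄ = (6.5, 5.3333),  deviation x̄ - mu_0 = (6.5, 5.3333) - (7, 7) = (-0.5, -1.6667).

Step 2 — sample covariance matrix, S[i,j] = (1/(n-1)) · Σ_k (x_{k,i} - mean_i) · (x_{k,j} - mean_j), divisor n-1 = 5:
  S[A,A] = ((2.5)·(2.5) + (-0.5)·(-0.5) + (0.5)·(0.5) + (-3.5)·(-3.5) + (-1.5)·(-1.5) + (2.5)·(2.5)) / 5 = 27.5/5 = 5.5
  S[A,B] = ((2.5)·(-4.3333) + (-0.5)·(-4.3333) + (0.5)·(3.6667) + (-3.5)·(-0.3333) + (-1.5)·(1.6667) + (2.5)·(3.6667)) / 5 = 1/5 = 0.2
  S[B,B] = ((-4.3333)·(-4.3333) + (-4.3333)·(-4.3333) + (3.6667)·(3.6667) + (-0.3333)·(-0.3333) + (1.6667)·(1.6667) + (3.6667)·(3.6667)) / 5 = 67.3333/5 = 13.4667
  S = [[5.5, 0.2],
 [0.2, 13.4667]].

Step 3 — invert S. det(S) = 5.5·13.4667 - (0.2)² = 74.0267.
  S^{-1} = (1/det) · [[d, -b], [-b, a]] = [[0.1819, -0.0027],
 [-0.0027, 0.0743]].

Step 4 — quadratic form (x̄ - mu_0)^T · S^{-1} · (x̄ - mu_0):
  S^{-1} · (x̄ - mu_0) = (-0.0865, -0.1225),
  (x̄ - mu_0)^T · [...] = (-0.5)·(-0.0865) + (-1.6667)·(-0.1225) = 0.2474.

Step 5 — scale by n: T² = 6 · 0.2474 = 1.4841.

T² ≈ 1.4841


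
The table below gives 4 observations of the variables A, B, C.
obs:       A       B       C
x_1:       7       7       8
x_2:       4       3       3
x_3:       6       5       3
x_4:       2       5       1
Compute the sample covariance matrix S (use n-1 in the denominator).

Step 1 — column means:
  mean(A) = (7 + 4 + 6 + 2) / 4 = 19/4 = 4.75
  mean(B) = (7 + 3 + 5 + 5) / 4 = 20/4 = 5
  mean(C) = (8 + 3 + 3 + 1) / 4 = 15/4 = 3.75

Step 2 — sample covariance S[i,j] = (1/(n-1)) · Σ_k (x_{k,i} - mean_i) · (x_{k,j} - mean_j), with n-1 = 3.
  S[A,A] = ((2.25)·(2.25) + (-0.75)·(-0.75) + (1.25)·(1.25) + (-2.75)·(-2.75)) / 3 = 14.75/3 = 4.9167
  S[A,B] = ((2.25)·(2) + (-0.75)·(-2) + (1.25)·(0) + (-2.75)·(0)) / 3 = 6/3 = 2
  S[A,C] = ((2.25)·(4.25) + (-0.75)·(-0.75) + (1.25)·(-0.75) + (-2.75)·(-2.75)) / 3 = 16.75/3 = 5.5833
  S[B,B] = ((2)·(2) + (-2)·(-2) + (0)·(0) + (0)·(0)) / 3 = 8/3 = 2.6667
  S[B,C] = ((2)·(4.25) + (-2)·(-0.75) + (0)·(-0.75) + (0)·(-2.75)) / 3 = 10/3 = 3.3333
  S[C,C] = ((4.25)·(4.25) + (-0.75)·(-0.75) + (-0.75)·(-0.75) + (-2.75)·(-2.75)) / 3 = 26.75/3 = 8.9167

S is symmetric (S[j,i] = S[i,j]). Assembling:

S = [[4.9167, 2, 5.5833],
 [2, 2.6667, 3.3333],
 [5.5833, 3.3333, 8.9167]]


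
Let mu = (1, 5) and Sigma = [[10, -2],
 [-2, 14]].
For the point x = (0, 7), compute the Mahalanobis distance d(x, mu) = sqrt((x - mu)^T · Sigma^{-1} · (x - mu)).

Step 1 — centre the observation: (x - mu) = (-1, 2).

Step 2 — invert Sigma. det(Sigma) = 10·14 - (-2)² = 136.
  Sigma^{-1} = (1/det) · [[d, -b], [-b, a]] = [[0.1029, 0.0147],
 [0.0147, 0.0735]].

Step 3 — form the quadratic (x - mu)^T · Sigma^{-1} · (x - mu):
  Sigma^{-1} · (x - mu) = (-0.0735, 0.1324).
  (x - mu)^T · [Sigma^{-1} · (x - mu)] = (-1)·(-0.0735) + (2)·(0.1324) = 0.3382.

Step 4 — take square root: d = √(0.3382) ≈ 0.5816.

d(x, mu) = √(0.3382) ≈ 0.5816


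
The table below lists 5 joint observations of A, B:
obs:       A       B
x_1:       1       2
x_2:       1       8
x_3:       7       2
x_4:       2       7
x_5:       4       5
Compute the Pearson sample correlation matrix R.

Step 1 — column means:
  mean(A) = (1 + 1 + 7 + 2 + 4) / 5 = 15/5 = 3
  mean(B) = (2 + 8 + 2 + 7 + 5) / 5 = 24/5 = 4.8

Step 2 — sample variances and covariances s[i,j] = (1/(n-1)) · Σ_k (x_{k,i} - mean_i) · (x_{k,j} - mean_j), with n-1 = 4:
  s[A,A] = ((-2)·(-2) + (-2)·(-2) + (4)·(4) + (-1)·(-1) + (1)·(1)) / 4 = 26/4 = 6.5
  s[A,B] = ((-2)·(-2.8) + (-2)·(3.2) + (4)·(-2.8) + (-1)·(2.2) + (1)·(0.2)) / 4 = -14/4 = -3.5
  s[B,B] = ((-2.8)·(-2.8) + (3.2)·(3.2) + (-2.8)·(-2.8) + (2.2)·(2.2) + (0.2)·(0.2)) / 4 = 30.8/4 = 7.7
  Sample standard deviations s_i = √(s[i,i]):
  s(A) = √(6.5) = 2.5495
  s(B) = √(7.7) = 2.7749

Step 3 — r_{ij} = s_{ij} / (s_i · s_j):
  r[A,A] = 1 (diagonal).
  r[A,B] = -3.5 / (2.5495 · 2.7749) = -3.5 / 7.0746 = -0.4947
  r[B,B] = 1 (diagonal).

R is symmetric with unit diagonal. Assembling:

R = [[1, -0.4947],
 [-0.4947, 1]]


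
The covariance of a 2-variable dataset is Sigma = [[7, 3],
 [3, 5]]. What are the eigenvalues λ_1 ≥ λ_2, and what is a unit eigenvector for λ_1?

Step 1 — characteristic polynomial of 2×2 Sigma:
  det(Sigma - λI) = λ² - trace · λ + det = 0.
  trace = 7 + 5 = 12, det = 7·5 - (3)² = 26.
Step 2 — discriminant:
  Δ = trace² - 4·det = 144 - 104 = 40.
Step 3 — eigenvalues:
  λ = (trace ± √Δ)/2 = (12 ± 6.3246)/2,
  λ_1 = 9.1623,  λ_2 = 2.8377.

Step 4 — unit eigenvector for λ_1: solve (Sigma - λ_1 I)v = 0. First row:
  (7 - 9.1623)·v_x + (3)·v_y = 0, i.e. (-2.1623)·v_x + (3)·v_y = 0,
  so v ∝ (b, λ_1 - a) = (3, 2.1623) = u.
  ||u|| = √((3)² + (2.1623)²) = √(13.6754) ≈ 3.698,
  v_1 = u/||u|| ≈ (0.8112, 0.5847) (||v_1|| = 1).

λ_1 = 9.1623,  λ_2 = 2.8377;  v_1 ≈ (0.8112, 0.5847)


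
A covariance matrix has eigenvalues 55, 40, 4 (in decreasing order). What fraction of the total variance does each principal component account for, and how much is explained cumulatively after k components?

Step 1 — total variance = trace(Sigma) = Σ λ_i = 55 + 40 + 4 = 99.

Step 2 — fraction explained by component i = λ_i / Σ λ:
  PC1: 55/99 = 0.5556
  PC2: 40/99 = 0.404
  PC3: 4/99 = 0.0404

Step 3 — cumulative fraction after k components = (λ_1 + ... + λ_k) / Σ λ:
  k = 1: 55/99 = 0.5556
  k = 2: (55 + 40)/99 = 95/99 = 0.9596
  k = 3: (55 + 40 + 4)/99 = 99/99 = 1

Summary (fraction, with percent):

explained: PC1 0.5556 (55.56%), PC2 0.404 (40.4%), PC3 0.0404 (4.04%);  cumulative: 0.5556, 0.9596, 1


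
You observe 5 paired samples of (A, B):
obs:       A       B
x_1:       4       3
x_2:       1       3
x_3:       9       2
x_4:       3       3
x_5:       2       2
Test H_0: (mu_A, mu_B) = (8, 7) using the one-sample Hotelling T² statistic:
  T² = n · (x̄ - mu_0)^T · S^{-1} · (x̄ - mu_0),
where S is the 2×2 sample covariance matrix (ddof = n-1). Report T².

Step 1 — sample mean vector:
  mean(A) = (4 + 1 + 9 + 3 + 2) / 5 = 19/5 = 3.8
  mean(B) = (3 + 3 + 2 + 3 + 2) / 5 = 13/5 = 2.6
  x̄ = (3.8, 2.6),  deviation x̄ - mu_0 = (3.8, 2.6) - (8, 7) = (-4.2, -4.4).

Step 2 — sample covariance matrix, S[i,j] = (1/(n-1)) · Σ_k (x_{k,i} - mean_i) · (x_{k,j} - mean_j), divisor n-1 = 4:
  S[A,A] = ((0.2)·(0.2) + (-2.8)·(-2.8) + (5.2)·(5.2) + (-0.8)·(-0.8) + (-1.8)·(-1.8)) / 4 = 38.8/4 = 9.7
  S[A,B] = ((0.2)·(0.4) + (-2.8)·(0.4) + (5.2)·(-0.6) + (-0.8)·(0.4) + (-1.8)·(-0.6)) / 4 = -3.4/4 = -0.85
  S[B,B] = ((0.4)·(0.4) + (0.4)·(0.4) + (-0.6)·(-0.6) + (0.4)·(0.4) + (-0.6)·(-0.6)) / 4 = 1.2/4 = 0.3
  S = [[9.7, -0.85],
 [-0.85, 0.3]].

Step 3 — invert S. det(S) = 9.7·0.3 - (-0.85)² = 2.1875.
  S^{-1} = (1/det) · [[d, -b], [-b, a]] = [[0.1371, 0.3886],
 [0.3886, 4.4343]].

Step 4 — quadratic form (x̄ - mu_0)^T · S^{-1} · (x̄ - mu_0):
  S^{-1} · (x̄ - mu_0) = (-2.2857, -21.1429),
  (x̄ - mu_0)^T · [...] = (-4.2)·(-2.2857) + (-4.4)·(-21.1429) = 102.6286.

Step 5 — scale by n: T² = 5 · 102.6286 = 513.1429.

T² ≈ 513.1429


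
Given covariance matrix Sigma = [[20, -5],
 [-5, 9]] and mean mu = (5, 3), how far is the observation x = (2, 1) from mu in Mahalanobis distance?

Step 1 — centre the observation: (x - mu) = (-3, -2).

Step 2 — invert Sigma. det(Sigma) = 20·9 - (-5)² = 155.
  Sigma^{-1} = (1/det) · [[d, -b], [-b, a]] = [[0.0581, 0.0323],
 [0.0323, 0.129]].

Step 3 — form the quadratic (x - mu)^T · Sigma^{-1} · (x - mu):
  Sigma^{-1} · (x - mu) = (-0.2387, -0.3548).
  (x - mu)^T · [Sigma^{-1} · (x - mu)] = (-3)·(-0.2387) + (-2)·(-0.3548) = 1.4258.

Step 4 — take square root: d = √(1.4258) ≈ 1.1941.

d(x, mu) = √(1.4258) ≈ 1.1941


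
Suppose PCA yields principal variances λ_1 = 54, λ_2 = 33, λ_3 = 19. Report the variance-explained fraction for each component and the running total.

Step 1 — total variance = trace(Sigma) = Σ λ_i = 54 + 33 + 19 = 106.

Step 2 — fraction explained by component i = λ_i / Σ λ:
  PC1: 54/106 = 0.5094
  PC2: 33/106 = 0.3113
  PC3: 19/106 = 0.1792

Step 3 — cumulative fraction after k components = (λ_1 + ... + λ_k) / Σ λ:
  k = 1: 54/106 = 0.5094
  k = 2: (54 + 33)/106 = 87/106 = 0.8208
  k = 3: (54 + 33 + 19)/106 = 106/106 = 1

Summary (fraction, with percent):

explained: PC1 0.5094 (50.94%), PC2 0.3113 (31.13%), PC3 0.1792 (17.92%);  cumulative: 0.5094, 0.8208, 1


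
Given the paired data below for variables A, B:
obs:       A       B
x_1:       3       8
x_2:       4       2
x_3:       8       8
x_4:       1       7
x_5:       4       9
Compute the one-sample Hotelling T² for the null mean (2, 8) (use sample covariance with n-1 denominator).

Step 1 — sample mean vector:
  mean(A) = (3 + 4 + 8 + 1 + 4) / 5 = 20/5 = 4
  mean(B) = (8 + 2 + 8 + 7 + 9) / 5 = 34/5 = 6.8
  x̄ = (4, 6.8),  deviation x̄ - mu_0 = (4, 6.8) - (2, 8) = (2, -1.2).

Step 2 — sample covariance matrix, S[i,j] = (1/(n-1)) · Σ_k (x_{k,i} - mean_i) · (x_{k,j} - mean_j), divisor n-1 = 4:
  S[A,A] = ((-1)·(-1) + (0)·(0) + (4)·(4) + (-3)·(-3) + (0)·(0)) / 4 = 26/4 = 6.5
  S[A,B] = ((-1)·(1.2) + (0)·(-4.8) + (4)·(1.2) + (-3)·(0.2) + (0)·(2.2)) / 4 = 3/4 = 0.75
  S[B,B] = ((1.2)·(1.2) + (-4.8)·(-4.8) + (1.2)·(1.2) + (0.2)·(0.2) + (2.2)·(2.2)) / 4 = 30.8/4 = 7.7
  S = [[6.5, 0.75],
 [0.75, 7.7]].

Step 3 — invert S. det(S) = 6.5·7.7 - (0.75)² = 49.4875.
  S^{-1} = (1/det) · [[d, -b], [-b, a]] = [[0.1556, -0.0152],
 [-0.0152, 0.1313]].

Step 4 — quadratic form (x̄ - mu_0)^T · S^{-1} · (x̄ - mu_0):
  S^{-1} · (x̄ - mu_0) = (0.3294, -0.1879),
  (x̄ - mu_0)^T · [...] = (2)·(0.3294) + (-1.2)·(-0.1879) = 0.8843.

Step 5 — scale by n: T² = 5 · 0.8843 = 4.4213.

T² ≈ 4.4213


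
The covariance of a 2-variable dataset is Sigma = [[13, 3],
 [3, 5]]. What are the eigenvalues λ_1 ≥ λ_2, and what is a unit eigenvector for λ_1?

Step 1 — characteristic polynomial of 2×2 Sigma:
  det(Sigma - λI) = λ² - trace · λ + det = 0.
  trace = 13 + 5 = 18, det = 13·5 - (3)² = 56.
Step 2 — discriminant:
  Δ = trace² - 4·det = 324 - 224 = 100.
Step 3 — eigenvalues:
  λ = (trace ± √Δ)/2 = (18 ± 10)/2,
  λ_1 = 14,  λ_2 = 4.

Step 4 — unit eigenvector for λ_1: solve (Sigma - λ_1 I)v = 0. First row:
  (13 - 14)·v_x + (3)·v_y = 0, i.e. (-1)·v_x + (3)·v_y = 0,
  so v ∝ (b, λ_1 - a) = (3, 1) = u.
  ||u|| = √((3)² + (1)²) = √(10) ≈ 3.1623,
  v_1 = u/||u|| ≈ (0.9487, 0.3162) (||v_1|| = 1).

λ_1 = 14,  λ_2 = 4;  v_1 ≈ (0.9487, 0.3162)


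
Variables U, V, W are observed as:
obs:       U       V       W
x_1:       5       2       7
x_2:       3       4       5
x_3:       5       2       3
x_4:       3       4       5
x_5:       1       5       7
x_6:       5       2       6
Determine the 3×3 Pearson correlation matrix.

Step 1 — column means:
  mean(U) = (5 + 3 + 5 + 3 + 1 + 5) / 6 = 22/6 = 3.6667
  mean(V) = (2 + 4 + 2 + 4 + 5 + 2) / 6 = 19/6 = 3.1667
  mean(W) = (7 + 5 + 3 + 5 + 7 + 6) / 6 = 33/6 = 5.5

Step 2 — sample variances and covariances s[i,j] = (1/(n-1)) · Σ_k (x_{k,i} - mean_i) · (x_{k,j} - mean_j), with n-1 = 5:
  s[U,U] = ((1.3333)·(1.3333) + (-0.6667)·(-0.6667) + (1.3333)·(1.3333) + (-0.6667)·(-0.6667) + (-2.6667)·(-2.6667) + (1.3333)·(1.3333)) / 5 = 13.3333/5 = 2.6667
  s[U,V] = ((1.3333)·(-1.1667) + (-0.6667)·(0.8333) + (1.3333)·(-1.1667) + (-0.6667)·(0.8333) + (-2.6667)·(1.8333) + (1.3333)·(-1.1667)) / 5 = -10.6667/5 = -2.1333
  s[U,W] = ((1.3333)·(1.5) + (-0.6667)·(-0.5) + (1.3333)·(-2.5) + (-0.6667)·(-0.5) + (-2.6667)·(1.5) + (1.3333)·(0.5)) / 5 = -4/5 = -0.8
  s[V,V] = ((-1.1667)·(-1.1667) + (0.8333)·(0.8333) + (-1.1667)·(-1.1667) + (0.8333)·(0.8333) + (1.8333)·(1.8333) + (-1.1667)·(-1.1667)) / 5 = 8.8333/5 = 1.7667
  s[V,W] = ((-1.1667)·(1.5) + (0.8333)·(-0.5) + (-1.1667)·(-2.5) + (0.8333)·(-0.5) + (1.8333)·(1.5) + (-1.1667)·(0.5)) / 5 = 2.5/5 = 0.5
  s[W,W] = ((1.5)·(1.5) + (-0.5)·(-0.5) + (-2.5)·(-2.5) + (-0.5)·(-0.5) + (1.5)·(1.5) + (0.5)·(0.5)) / 5 = 11.5/5 = 2.3
  Sample standard deviations s_i = √(s[i,i]):
  s(U) = √(2.6667) = 1.633
  s(V) = √(1.7667) = 1.3292
  s(W) = √(2.3) = 1.5166

Step 3 — r_{ij} = s_{ij} / (s_i · s_j):
  r[U,U] = 1 (diagonal).
  r[U,V] = -2.1333 / (1.633 · 1.3292) = -2.1333 / 2.1705 = -0.9829
  r[U,W] = -0.8 / (1.633 · 1.5166) = -0.8 / 2.4766 = -0.323
  r[V,V] = 1 (diagonal).
  r[V,W] = 0.5 / (1.3292 · 1.5166) = 0.5 / 2.0158 = 0.248
  r[W,W] = 1 (diagonal).

R is symmetric with unit diagonal. Assembling:

R = [[1, -0.9829, -0.323],
 [-0.9829, 1, 0.248],
 [-0.323, 0.248, 1]]


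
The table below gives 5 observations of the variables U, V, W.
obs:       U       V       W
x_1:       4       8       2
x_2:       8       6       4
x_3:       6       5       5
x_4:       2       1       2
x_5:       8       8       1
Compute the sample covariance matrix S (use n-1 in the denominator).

Step 1 — column means:
  mean(U) = (4 + 8 + 6 + 2 + 8) / 5 = 28/5 = 5.6
  mean(V) = (8 + 6 + 5 + 1 + 8) / 5 = 28/5 = 5.6
  mean(W) = (2 + 4 + 5 + 2 + 1) / 5 = 14/5 = 2.8

Step 2 — sample covariance S[i,j] = (1/(n-1)) · Σ_k (x_{k,i} - mean_i) · (x_{k,j} - mean_j), with n-1 = 4.
  S[U,U] = ((-1.6)·(-1.6) + (2.4)·(2.4) + (0.4)·(0.4) + (-3.6)·(-3.6) + (2.4)·(2.4)) / 4 = 27.2/4 = 6.8
  S[U,V] = ((-1.6)·(2.4) + (2.4)·(0.4) + (0.4)·(-0.6) + (-3.6)·(-4.6) + (2.4)·(2.4)) / 4 = 19.2/4 = 4.8
  S[U,W] = ((-1.6)·(-0.8) + (2.4)·(1.2) + (0.4)·(2.2) + (-3.6)·(-0.8) + (2.4)·(-1.8)) / 4 = 3.6/4 = 0.9
  S[V,V] = ((2.4)·(2.4) + (0.4)·(0.4) + (-0.6)·(-0.6) + (-4.6)·(-4.6) + (2.4)·(2.4)) / 4 = 33.2/4 = 8.3
  S[V,W] = ((2.4)·(-0.8) + (0.4)·(1.2) + (-0.6)·(2.2) + (-4.6)·(-0.8) + (2.4)·(-1.8)) / 4 = -3.4/4 = -0.85
  S[W,W] = ((-0.8)·(-0.8) + (1.2)·(1.2) + (2.2)·(2.2) + (-0.8)·(-0.8) + (-1.8)·(-1.8)) / 4 = 10.8/4 = 2.7

S is symmetric (S[j,i] = S[i,j]). Assembling:

S = [[6.8, 4.8, 0.9],
 [4.8, 8.3, -0.85],
 [0.9, -0.85, 2.7]]


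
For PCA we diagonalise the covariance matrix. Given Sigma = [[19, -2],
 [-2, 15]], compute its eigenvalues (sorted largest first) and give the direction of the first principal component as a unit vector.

Step 1 — characteristic polynomial of 2×2 Sigma:
  det(Sigma - λI) = λ² - trace · λ + det = 0.
  trace = 19 + 15 = 34, det = 19·15 - (-2)² = 281.
Step 2 — discriminant:
  Δ = trace² - 4·det = 1156 - 1124 = 32.
Step 3 — eigenvalues:
  λ = (trace ± √Δ)/2 = (34 ± 5.6569)/2,
  λ_1 = 19.8284,  λ_2 = 14.1716.

Step 4 — unit eigenvector for λ_1: solve (Sigma - λ_1 I)v = 0. First row:
  (19 - 19.8284)·v_x + (-2)·v_y = 0, i.e. (-0.8284)·v_x + (-2)·v_y = 0,
  so v ∝ (b, λ_1 - a) = (-2, 0.8284); multiply by -1 so the first entry is positive: u = (2, -0.8284).
  ||u|| = √((2)² + (-0.8284)²) = √(4.6863) ≈ 2.1648,
  v_1 = u/||u|| ≈ (0.9239, -0.3827) (||v_1|| = 1).

λ_1 = 19.8284,  λ_2 = 14.1716;  v_1 ≈ (0.9239, -0.3827)


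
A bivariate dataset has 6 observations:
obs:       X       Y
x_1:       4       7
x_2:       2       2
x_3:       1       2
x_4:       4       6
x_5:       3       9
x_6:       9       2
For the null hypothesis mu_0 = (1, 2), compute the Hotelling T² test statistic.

Step 1 — sample mean vector:
  mean(X) = (4 + 2 + 1 + 4 + 3 + 9) / 6 = 23/6 = 3.8333
  mean(Y) = (7 + 2 + 2 + 6 + 9 + 2) / 6 = 28/6 = 4.6667
  x̄ = (3.8333, 4.6667),  deviation x̄ - mu_0 = (3.8333, 4.6667) - (1, 2) = (2.8333, 2.6667).

Step 2 — sample covariance matrix, S[i,j] = (1/(n-1)) · Σ_k (x_{k,i} - mean_i) · (x_{k,j} - mean_j), divisor n-1 = 5:
  S[X,X] = ((0.1667)·(0.1667) + (-1.8333)·(-1.8333) + (-2.8333)·(-2.8333) + (0.1667)·(0.1667) + (-0.8333)·(-0.8333) + (5.1667)·(5.1667)) / 5 = 38.8333/5 = 7.7667
  S[X,Y] = ((0.1667)·(2.3333) + (-1.8333)·(-2.6667) + (-2.8333)·(-2.6667) + (0.1667)·(1.3333) + (-0.8333)·(4.3333) + (5.1667)·(-2.6667)) / 5 = -4.3333/5 = -0.8667
  S[Y,Y] = ((2.3333)·(2.3333) + (-2.6667)·(-2.6667) + (-2.6667)·(-2.6667) + (1.3333)·(1.3333) + (4.3333)·(4.3333) + (-2.6667)·(-2.6667)) / 5 = 47.3333/5 = 9.4667
  S = [[7.7667, -0.8667],
 [-0.8667, 9.4667]].

Step 3 — invert S. det(S) = 7.7667·9.4667 - (-0.8667)² = 72.7733.
  S^{-1} = (1/det) · [[d, -b], [-b, a]] = [[0.1301, 0.0119],
 [0.0119, 0.1067]].

Step 4 — quadratic form (x̄ - mu_0)^T · S^{-1} · (x̄ - mu_0):
  S^{-1} · (x̄ - mu_0) = (0.4003, 0.3183),
  (x̄ - mu_0)^T · [...] = (2.8333)·(0.4003) + (2.6667)·(0.3183) = 1.9832.

Step 5 — scale by n: T² = 6 · 1.9832 = 11.899.

T² ≈ 11.899


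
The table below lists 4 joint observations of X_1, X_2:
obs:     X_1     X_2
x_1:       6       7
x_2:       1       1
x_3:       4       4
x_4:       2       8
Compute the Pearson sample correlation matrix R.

Step 1 — column means:
  mean(X_1) = (6 + 1 + 4 + 2) / 4 = 13/4 = 3.25
  mean(X_2) = (7 + 1 + 4 + 8) / 4 = 20/4 = 5

Step 2 — sample variances and covariances s[i,j] = (1/(n-1)) · Σ_k (x_{k,i} - mean_i) · (x_{k,j} - mean_j), with n-1 = 3:
  s[X_1,X_1] = ((2.75)·(2.75) + (-2.25)·(-2.25) + (0.75)·(0.75) + (-1.25)·(-1.25)) / 3 = 14.75/3 = 4.9167
  s[X_1,X_2] = ((2.75)·(2) + (-2.25)·(-4) + (0.75)·(-1) + (-1.25)·(3)) / 3 = 10/3 = 3.3333
  s[X_2,X_2] = ((2)·(2) + (-4)·(-4) + (-1)·(-1) + (3)·(3)) / 3 = 30/3 = 10
  Sample standard deviations s_i = √(s[i,i]):
  s(X_1) = √(4.9167) = 2.2174
  s(X_2) = √(10) = 3.1623

Step 3 — r_{ij} = s_{ij} / (s_i · s_j):
  r[X_1,X_1] = 1 (diagonal).
  r[X_1,X_2] = 3.3333 / (2.2174 · 3.1623) = 3.3333 / 7.0119 = 0.4754
  r[X_2,X_2] = 1 (diagonal).

R is symmetric with unit diagonal. Assembling:

R = [[1, 0.4754],
 [0.4754, 1]]
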